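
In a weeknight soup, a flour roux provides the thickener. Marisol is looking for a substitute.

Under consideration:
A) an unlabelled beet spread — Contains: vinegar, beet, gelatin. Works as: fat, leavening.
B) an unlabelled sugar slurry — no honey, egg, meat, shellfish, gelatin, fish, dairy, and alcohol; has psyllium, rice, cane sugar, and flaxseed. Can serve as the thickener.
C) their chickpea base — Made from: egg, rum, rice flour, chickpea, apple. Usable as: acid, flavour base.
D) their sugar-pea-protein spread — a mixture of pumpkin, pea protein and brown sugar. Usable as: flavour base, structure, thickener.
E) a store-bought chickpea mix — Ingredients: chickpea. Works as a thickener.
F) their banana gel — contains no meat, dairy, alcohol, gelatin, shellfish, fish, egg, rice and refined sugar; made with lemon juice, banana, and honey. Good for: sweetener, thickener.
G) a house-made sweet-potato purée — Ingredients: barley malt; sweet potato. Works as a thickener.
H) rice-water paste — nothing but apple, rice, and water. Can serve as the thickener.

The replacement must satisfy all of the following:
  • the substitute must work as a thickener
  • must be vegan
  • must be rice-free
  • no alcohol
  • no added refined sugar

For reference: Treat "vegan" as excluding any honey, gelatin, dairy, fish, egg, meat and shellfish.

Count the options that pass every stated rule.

A: not usable as a thickener; has gelatin, so not vegan — reject
B: has rice, so not rice-free; has cane sugar, so not no-added-sugar — no
C: not usable as a thickener; has egg, so not vegan (and 2 more) — out
D: has brown sugar, so not no-added-sugar — out
E: no rice, no refined sugar — OK
F: has honey, so not vegan — reject
G: no refined sugar, no alcohol — OK
H: has rice, so not rice-free — out

2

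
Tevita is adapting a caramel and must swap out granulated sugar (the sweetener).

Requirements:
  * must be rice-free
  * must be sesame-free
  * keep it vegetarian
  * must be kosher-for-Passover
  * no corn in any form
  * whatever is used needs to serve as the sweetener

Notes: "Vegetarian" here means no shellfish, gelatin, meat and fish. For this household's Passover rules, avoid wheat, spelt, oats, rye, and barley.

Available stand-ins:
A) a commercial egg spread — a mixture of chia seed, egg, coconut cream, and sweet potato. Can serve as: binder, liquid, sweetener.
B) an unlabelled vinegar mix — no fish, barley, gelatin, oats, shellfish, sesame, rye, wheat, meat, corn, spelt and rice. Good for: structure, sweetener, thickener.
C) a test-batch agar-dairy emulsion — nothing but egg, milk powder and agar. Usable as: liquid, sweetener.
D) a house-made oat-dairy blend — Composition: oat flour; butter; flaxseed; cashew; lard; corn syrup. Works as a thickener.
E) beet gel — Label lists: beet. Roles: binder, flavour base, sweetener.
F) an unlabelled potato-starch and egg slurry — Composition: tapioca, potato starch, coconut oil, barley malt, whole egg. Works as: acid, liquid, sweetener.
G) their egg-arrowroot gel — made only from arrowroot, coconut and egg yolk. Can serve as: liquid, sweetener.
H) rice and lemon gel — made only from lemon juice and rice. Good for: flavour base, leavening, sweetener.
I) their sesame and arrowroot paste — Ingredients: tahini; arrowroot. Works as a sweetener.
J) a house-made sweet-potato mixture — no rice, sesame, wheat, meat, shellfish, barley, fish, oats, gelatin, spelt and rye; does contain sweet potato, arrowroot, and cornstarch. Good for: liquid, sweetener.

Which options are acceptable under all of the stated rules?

A, B, C, E, G

A: coconut cream and egg etc. — none of it excluded — valid
B: nothing on the exclusion list — keep
C: kosher-for-Passover, no corn — OK
D: not usable as a sweetener; has lard, so not vegetarian (and 2 more) — out
E: no corn, no sesame — OK
F: has barley malt, so not kosher-for-Passover — out
G: only coconut, egg yolk, and arrowroot; none excluded — OK
H: has rice, so not rice-free — out
I: has tahini, so not sesame-free — out
J: has cornstarch, so not corn-free — no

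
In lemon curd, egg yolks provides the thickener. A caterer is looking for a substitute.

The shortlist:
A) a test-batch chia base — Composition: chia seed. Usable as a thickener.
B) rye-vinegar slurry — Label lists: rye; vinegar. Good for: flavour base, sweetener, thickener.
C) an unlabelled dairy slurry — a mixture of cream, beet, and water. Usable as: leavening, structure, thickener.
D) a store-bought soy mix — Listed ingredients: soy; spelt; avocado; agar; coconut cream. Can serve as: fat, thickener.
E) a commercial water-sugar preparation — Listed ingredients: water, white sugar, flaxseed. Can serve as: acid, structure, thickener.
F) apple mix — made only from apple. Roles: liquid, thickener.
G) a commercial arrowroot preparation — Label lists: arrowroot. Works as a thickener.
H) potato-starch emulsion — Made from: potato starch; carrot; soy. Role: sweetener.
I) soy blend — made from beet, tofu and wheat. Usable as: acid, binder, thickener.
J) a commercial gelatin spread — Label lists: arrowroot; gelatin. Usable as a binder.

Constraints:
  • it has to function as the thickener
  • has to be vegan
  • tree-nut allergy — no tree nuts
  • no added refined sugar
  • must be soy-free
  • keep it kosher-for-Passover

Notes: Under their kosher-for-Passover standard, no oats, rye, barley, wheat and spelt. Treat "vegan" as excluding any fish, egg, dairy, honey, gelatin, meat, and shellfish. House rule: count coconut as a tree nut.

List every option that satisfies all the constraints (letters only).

A: only chia seed; none excluded — valid
B: has rye, so not kosher-for-Passover — reject
C: has cream, so not vegan — no
D: has spelt, so not kosher-for-Passover; has coconut cream, so not tree-nut-free (and 1 more) — reject
E: has white sugar, so not no-added-sugar — no
F: all constraints satisfied — OK
G: all constraints satisfied — OK
H: not usable as a thickener; has soy, so not soy-free — out
I: has wheat, so not kosher-for-Passover; has tofu, so not soy-free — reject
J: not usable as a thickener; has gelatin, so not vegan — out

A, F, G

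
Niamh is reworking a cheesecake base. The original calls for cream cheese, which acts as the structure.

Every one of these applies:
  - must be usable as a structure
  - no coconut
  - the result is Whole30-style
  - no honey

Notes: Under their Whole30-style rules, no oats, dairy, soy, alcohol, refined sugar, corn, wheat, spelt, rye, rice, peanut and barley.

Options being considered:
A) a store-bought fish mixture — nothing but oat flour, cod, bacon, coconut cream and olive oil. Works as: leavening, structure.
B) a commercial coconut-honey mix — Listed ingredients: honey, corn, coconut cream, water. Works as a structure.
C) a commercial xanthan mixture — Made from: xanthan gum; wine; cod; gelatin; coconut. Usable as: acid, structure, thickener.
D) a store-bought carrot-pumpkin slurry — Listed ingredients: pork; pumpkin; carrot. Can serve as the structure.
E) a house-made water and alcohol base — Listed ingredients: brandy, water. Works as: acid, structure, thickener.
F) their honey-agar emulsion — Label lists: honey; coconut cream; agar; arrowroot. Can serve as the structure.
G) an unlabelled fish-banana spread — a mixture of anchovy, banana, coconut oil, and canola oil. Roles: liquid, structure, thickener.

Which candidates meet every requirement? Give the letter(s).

A: has oat flour, so not Whole30-style; has coconut cream, so not coconut-free — reject
B: has corn, so not Whole30-style; has honey, so not honey-free (and 1 more) — no
C: has wine, so not Whole30-style; has coconut, so not coconut-free — reject
D: only pork, pumpkin, and carrot; none excluded — keep
E: has brandy, so not Whole30-style — out
F: has honey, so not honey-free; has coconut cream, so not coconut-free — no
G: has coconut oil, so not coconut-free — reject

D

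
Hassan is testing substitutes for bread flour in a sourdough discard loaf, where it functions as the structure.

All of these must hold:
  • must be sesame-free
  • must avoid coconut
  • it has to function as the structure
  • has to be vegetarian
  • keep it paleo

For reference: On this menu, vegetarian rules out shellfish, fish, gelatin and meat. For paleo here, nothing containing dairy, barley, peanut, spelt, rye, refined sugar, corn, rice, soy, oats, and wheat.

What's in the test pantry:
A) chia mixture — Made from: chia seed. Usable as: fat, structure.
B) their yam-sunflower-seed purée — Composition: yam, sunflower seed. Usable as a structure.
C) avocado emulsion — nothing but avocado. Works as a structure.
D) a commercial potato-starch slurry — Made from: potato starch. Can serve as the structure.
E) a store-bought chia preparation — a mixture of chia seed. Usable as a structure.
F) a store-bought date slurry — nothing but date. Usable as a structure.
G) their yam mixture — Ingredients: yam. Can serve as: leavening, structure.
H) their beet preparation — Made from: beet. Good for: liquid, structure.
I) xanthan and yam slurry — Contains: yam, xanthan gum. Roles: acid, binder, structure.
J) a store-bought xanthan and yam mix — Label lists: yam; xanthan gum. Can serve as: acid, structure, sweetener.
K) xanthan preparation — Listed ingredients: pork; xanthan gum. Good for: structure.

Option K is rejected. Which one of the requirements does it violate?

vegetarian

usable as a structure: satisfied
vegetarian: has pork — fails
paleo: satisfied
coconut-free: satisfied
sesame-free: satisfied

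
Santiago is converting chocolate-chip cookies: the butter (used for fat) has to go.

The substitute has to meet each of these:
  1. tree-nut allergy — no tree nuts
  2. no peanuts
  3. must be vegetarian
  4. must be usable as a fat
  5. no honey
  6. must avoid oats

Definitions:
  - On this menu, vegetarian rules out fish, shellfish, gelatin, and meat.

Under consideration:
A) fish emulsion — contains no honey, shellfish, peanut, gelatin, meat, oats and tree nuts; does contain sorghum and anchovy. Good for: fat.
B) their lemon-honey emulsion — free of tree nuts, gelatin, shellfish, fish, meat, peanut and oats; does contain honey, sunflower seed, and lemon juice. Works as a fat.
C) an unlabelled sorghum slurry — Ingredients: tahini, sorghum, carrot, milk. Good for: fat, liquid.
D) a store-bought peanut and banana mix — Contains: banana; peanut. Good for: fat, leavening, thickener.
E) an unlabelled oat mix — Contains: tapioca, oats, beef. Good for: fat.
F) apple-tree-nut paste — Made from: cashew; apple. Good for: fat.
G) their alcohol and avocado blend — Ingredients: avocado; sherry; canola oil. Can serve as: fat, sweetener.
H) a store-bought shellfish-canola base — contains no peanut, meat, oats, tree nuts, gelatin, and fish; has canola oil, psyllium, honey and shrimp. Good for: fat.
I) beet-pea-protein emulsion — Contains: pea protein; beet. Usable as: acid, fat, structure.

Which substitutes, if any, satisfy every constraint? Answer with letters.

A: has anchovy, so not vegetarian — out
B: has honey, so not honey-free — no
C: all constraints satisfied — valid
D: has peanut, so not peanut-free — reject
E: has beef, so not vegetarian; has oats, so not oat-free — reject
F: has cashew, so not tree-nut-free — reject
G: no oats, vegetarian — OK
H: has shrimp, so not vegetarian; has honey, so not honey-free — out
I: every rule checks out — valid

C, G, I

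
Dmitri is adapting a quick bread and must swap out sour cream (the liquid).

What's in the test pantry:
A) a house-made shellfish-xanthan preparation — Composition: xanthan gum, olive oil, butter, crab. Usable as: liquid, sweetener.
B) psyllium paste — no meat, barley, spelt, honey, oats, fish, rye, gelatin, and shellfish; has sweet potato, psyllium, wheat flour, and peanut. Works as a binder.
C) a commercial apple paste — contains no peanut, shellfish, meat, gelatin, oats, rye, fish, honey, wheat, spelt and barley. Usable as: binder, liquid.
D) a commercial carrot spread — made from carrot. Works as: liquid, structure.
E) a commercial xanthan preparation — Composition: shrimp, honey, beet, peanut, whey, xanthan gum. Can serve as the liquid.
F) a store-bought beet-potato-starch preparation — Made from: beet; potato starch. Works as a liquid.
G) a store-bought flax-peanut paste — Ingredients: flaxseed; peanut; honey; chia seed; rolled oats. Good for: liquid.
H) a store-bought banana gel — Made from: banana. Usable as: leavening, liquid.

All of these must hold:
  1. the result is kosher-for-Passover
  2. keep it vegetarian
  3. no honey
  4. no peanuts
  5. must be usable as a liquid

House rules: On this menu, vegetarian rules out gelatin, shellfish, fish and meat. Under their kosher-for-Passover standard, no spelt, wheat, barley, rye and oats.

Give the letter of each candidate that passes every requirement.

A: has crab, so not vegetarian — no
B: not usable as a liquid; has wheat flour, so not kosher-for-Passover (and 1 more) — out
C: all constraints satisfied — OK
D: all constraints satisfied — valid
E: has shrimp, so not vegetarian; has peanut, so not peanut-free (and 1 more) — no
F: no honey, kosher-for-Passover — keep
G: has rolled oats, so not kosher-for-Passover; has peanut, so not peanut-free (and 1 more) — out
H: only banana; none excluded — OK

C, D, F, H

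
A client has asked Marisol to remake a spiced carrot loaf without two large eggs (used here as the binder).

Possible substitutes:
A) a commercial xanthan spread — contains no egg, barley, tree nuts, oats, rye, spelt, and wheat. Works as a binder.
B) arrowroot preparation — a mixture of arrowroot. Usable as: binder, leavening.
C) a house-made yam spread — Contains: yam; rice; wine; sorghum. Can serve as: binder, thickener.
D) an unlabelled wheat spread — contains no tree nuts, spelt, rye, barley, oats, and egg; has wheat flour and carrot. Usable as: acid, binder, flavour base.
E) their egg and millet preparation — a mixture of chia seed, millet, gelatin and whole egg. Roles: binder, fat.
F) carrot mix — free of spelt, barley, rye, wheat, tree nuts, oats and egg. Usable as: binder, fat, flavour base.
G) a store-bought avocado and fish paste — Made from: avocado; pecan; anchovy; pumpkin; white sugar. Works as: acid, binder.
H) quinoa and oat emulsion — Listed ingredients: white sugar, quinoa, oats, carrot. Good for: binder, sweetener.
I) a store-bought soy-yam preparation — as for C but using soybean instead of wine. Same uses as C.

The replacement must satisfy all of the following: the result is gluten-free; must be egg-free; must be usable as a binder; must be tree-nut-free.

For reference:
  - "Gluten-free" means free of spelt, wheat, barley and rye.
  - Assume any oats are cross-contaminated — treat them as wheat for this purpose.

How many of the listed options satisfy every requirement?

A: gluten-free, no egg — keep
B: works as a binder, no tree nuts, gluten-free — valid
C: wine and rice etc. — none of it excluded — keep
D: has wheat flour, so not gluten-free — no
E: has whole egg, so not egg-free — out
F: nothing on the exclusion list — valid
G: has pecan, so not tree-nut-free — reject
H: has oats, so not gluten-free — reject
I: nothing on the exclusion list — OK

5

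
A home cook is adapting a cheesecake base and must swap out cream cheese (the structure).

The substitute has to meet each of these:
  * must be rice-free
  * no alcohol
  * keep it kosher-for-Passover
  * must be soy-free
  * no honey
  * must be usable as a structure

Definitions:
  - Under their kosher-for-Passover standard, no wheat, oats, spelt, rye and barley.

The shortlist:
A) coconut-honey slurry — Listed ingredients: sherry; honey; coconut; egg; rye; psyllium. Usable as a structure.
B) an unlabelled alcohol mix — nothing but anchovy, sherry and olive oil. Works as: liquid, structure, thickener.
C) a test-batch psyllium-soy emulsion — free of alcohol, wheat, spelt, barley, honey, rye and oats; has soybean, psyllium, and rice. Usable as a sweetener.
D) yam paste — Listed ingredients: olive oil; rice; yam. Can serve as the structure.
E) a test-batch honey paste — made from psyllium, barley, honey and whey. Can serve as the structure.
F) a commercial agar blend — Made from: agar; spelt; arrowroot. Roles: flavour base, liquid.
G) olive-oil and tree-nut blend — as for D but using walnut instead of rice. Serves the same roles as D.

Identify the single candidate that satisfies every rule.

G

A: has rye, so not kosher-for-Passover; has sherry, so not alcohol-free (and 1 more) — out
B: has sherry, so not alcohol-free — no
C: not usable as a structure; has soybean, so not soy-free (and 1 more) — no
D: has rice, so not rice-free — out
E: has barley, so not kosher-for-Passover; has honey, so not honey-free — reject
F: not usable as a structure; has spelt, so not kosher-for-Passover — no
G: no alcohol, kosher-for-Passover — valid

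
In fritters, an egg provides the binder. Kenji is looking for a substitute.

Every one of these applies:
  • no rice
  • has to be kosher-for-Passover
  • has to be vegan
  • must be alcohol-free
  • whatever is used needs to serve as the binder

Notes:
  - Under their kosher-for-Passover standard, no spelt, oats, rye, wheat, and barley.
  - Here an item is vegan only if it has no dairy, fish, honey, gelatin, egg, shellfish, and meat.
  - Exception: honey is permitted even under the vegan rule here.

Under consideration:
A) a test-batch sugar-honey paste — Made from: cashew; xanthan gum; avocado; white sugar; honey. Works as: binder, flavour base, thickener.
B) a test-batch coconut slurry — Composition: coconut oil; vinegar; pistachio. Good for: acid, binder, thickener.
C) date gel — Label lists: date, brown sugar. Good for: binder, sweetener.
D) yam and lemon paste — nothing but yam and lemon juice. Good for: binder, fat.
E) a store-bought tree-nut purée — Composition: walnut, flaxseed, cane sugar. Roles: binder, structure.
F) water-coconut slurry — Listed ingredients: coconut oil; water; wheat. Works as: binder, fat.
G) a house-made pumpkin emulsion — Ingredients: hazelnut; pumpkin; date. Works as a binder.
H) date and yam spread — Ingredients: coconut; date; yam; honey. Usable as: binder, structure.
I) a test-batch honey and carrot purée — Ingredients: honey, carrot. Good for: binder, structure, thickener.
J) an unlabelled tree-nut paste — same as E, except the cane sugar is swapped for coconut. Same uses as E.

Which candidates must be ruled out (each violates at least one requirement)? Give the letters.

A: honey is permitted under the vegan carve-out; nothing else excluded — valid
B: works as a binder, vegan, kosher-for-Passover — keep
C: all constraints satisfied — OK
D: only yam and lemon juice; none excluded — valid
E: works as a binder, vegan, no rice — keep
F: has wheat, so not kosher-for-Passover — reject
G: vegan, kosher-for-Passover — keep
H: honey is permitted under the vegan carve-out; nothing else excluded — valid
I: honey is permitted under the vegan carve-out; nothing else excluded — valid
J: every rule checks out — OK

F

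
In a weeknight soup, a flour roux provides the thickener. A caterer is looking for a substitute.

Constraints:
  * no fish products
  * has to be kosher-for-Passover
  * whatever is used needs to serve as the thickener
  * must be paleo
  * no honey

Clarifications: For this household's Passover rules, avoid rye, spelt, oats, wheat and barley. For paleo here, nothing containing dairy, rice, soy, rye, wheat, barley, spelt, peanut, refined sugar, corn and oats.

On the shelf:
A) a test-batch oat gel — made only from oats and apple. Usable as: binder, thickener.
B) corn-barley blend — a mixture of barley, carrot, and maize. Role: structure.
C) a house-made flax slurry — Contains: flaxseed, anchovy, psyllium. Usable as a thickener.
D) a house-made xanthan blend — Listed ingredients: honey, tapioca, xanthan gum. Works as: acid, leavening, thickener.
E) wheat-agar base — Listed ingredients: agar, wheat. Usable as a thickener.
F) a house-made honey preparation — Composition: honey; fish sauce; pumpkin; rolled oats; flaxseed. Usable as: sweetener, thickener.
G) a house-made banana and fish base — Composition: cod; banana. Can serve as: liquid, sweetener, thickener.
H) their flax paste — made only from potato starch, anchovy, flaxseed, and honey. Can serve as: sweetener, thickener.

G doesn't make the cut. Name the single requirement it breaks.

usable as a thickener: satisfied
kosher-for-Passover: satisfied
paleo: satisfied
fish-free: has cod — fails
honey-free: satisfied

fish-free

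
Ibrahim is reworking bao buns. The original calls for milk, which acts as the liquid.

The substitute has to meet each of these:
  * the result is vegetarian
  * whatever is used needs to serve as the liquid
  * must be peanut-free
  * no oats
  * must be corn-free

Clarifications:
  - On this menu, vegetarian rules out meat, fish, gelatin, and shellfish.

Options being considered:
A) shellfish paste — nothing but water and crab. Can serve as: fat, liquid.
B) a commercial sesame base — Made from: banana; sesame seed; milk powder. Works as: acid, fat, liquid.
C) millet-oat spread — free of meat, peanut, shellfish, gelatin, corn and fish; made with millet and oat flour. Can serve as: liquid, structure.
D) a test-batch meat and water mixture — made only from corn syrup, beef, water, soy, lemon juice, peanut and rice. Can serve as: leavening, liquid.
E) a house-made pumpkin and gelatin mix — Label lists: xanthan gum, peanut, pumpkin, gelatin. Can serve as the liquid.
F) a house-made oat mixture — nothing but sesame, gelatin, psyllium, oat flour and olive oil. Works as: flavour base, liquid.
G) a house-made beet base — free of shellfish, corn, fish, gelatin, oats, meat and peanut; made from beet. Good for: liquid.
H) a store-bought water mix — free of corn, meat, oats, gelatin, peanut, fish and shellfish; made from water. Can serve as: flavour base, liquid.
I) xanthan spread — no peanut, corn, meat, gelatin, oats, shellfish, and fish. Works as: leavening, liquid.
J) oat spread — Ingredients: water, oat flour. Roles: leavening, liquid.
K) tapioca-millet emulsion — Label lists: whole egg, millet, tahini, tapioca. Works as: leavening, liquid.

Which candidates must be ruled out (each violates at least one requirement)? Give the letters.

A: has crab, so not vegetarian — out
B: all constraints satisfied — keep
C: has oat flour, so not oat-free — out
D: has beef, so not vegetarian; has corn syrup, so not corn-free (and 1 more) — out
E: has gelatin, so not vegetarian; has peanut, so not peanut-free — out
F: has gelatin, so not vegetarian; has oat flour, so not oat-free — no
G: nothing on the exclusion list — OK
H: vegetarian, no corn — keep
I: every rule checks out — keep
J: has oat flour, so not oat-free — out
K: works as a liquid, no peanut, no corn — valid

A, C, D, E, F, J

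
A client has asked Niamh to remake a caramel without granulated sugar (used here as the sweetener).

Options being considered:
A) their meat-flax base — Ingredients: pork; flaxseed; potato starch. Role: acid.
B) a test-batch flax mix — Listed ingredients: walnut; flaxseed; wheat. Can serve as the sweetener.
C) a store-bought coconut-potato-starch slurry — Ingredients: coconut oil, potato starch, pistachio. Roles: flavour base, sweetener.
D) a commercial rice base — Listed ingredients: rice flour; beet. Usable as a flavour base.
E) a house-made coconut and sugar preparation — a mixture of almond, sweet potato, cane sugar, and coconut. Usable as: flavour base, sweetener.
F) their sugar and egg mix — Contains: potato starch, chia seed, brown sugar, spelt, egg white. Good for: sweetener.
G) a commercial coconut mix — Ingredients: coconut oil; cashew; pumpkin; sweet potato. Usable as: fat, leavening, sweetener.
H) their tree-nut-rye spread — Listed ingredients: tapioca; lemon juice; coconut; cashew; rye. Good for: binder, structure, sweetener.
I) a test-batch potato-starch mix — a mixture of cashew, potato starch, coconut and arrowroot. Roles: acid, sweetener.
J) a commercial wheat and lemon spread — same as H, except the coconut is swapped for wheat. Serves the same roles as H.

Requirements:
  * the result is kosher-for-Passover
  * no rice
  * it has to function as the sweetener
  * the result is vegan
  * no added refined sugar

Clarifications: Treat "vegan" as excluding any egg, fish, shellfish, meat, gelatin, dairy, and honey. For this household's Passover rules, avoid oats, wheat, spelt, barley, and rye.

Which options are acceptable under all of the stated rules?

A: not usable as a sweetener; has pork, so not vegan — no
B: has wheat, so not kosher-for-Passover — reject
C: only coconut oil, pistachio and potato starch; none excluded — OK
D: not usable as a sweetener; has rice flour, so not rice-free — no
E: has cane sugar, so not no-added-sugar — no
F: has egg white, so not vegan; has spelt, so not kosher-for-Passover (and 1 more) — no
G: no rice, kosher-for-Passover — keep
H: has rye, so not kosher-for-Passover — out
I: coconut and cashew etc. — none of it excluded — valid
J: has rye, so not kosher-for-Passover — reject

C, G, I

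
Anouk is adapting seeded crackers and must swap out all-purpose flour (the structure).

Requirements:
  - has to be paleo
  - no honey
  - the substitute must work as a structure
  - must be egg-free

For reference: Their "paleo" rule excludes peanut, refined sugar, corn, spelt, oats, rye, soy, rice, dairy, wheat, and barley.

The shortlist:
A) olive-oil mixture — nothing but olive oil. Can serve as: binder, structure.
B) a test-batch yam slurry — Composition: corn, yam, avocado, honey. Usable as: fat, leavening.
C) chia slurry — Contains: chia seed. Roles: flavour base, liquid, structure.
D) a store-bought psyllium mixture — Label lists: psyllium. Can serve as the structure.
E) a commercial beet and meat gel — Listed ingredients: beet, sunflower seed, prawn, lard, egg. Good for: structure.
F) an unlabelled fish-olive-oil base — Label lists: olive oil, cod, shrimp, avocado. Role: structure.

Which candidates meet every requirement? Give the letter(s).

A, C, D, F

A: only olive oil; none excluded — keep
B: not usable as a structure; has corn, so not paleo (and 1 more) — out
C: paleo, no egg — keep
D: no honey, paleo — valid
E: has egg, so not egg-free — no
F: cod and shrimp etc. — none of it excluded — valid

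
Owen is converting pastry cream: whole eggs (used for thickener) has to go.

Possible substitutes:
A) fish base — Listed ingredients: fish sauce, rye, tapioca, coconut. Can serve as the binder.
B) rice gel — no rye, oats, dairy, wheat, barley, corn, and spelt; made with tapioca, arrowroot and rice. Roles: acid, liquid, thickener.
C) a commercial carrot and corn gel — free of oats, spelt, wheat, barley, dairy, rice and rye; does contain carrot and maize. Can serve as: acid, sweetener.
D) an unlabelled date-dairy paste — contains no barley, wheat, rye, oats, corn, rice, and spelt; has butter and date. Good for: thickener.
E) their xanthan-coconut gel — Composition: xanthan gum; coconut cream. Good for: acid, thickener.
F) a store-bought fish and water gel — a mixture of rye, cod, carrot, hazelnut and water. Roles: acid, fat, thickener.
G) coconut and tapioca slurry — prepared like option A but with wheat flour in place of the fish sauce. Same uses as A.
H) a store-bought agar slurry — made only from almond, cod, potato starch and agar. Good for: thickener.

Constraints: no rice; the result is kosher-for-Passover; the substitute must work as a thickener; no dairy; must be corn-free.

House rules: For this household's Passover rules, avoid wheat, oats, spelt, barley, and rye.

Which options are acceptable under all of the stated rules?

E, H

A: not usable as a thickener; has rye, so not kosher-for-Passover — reject
B: has rice, so not rice-free — reject
C: not usable as a thickener; has maize, so not corn-free — reject
D: has butter, so not dairy-free — no
E: all constraints satisfied — valid
F: has rye, so not kosher-for-Passover — reject
G: not usable as a thickener; has rye, so not kosher-for-Passover — no
H: all constraints satisfied — keep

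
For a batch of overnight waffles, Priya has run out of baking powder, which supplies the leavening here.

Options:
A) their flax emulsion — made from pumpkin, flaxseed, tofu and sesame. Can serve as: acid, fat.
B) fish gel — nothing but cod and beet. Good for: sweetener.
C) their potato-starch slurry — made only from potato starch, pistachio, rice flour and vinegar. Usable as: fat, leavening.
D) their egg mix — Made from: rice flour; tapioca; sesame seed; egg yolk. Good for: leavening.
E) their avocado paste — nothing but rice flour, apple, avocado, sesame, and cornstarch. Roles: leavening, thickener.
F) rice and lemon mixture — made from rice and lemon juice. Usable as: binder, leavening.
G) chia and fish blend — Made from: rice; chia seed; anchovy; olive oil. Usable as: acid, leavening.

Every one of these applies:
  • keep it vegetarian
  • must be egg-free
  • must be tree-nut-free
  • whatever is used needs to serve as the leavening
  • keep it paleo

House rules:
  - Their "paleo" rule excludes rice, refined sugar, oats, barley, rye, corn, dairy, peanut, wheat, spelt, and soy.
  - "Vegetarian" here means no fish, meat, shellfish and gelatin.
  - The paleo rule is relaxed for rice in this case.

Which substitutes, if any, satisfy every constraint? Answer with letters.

A: not usable as a leavening; has tofu, so not paleo — out
B: not usable as a leavening; has cod, so not vegetarian — no
C: has pistachio, so not tree-nut-free — out
D: has egg yolk, so not egg-free — no
E: has cornstarch, so not paleo — out
F: rice is permitted under the paleo carve-out; nothing else excluded — OK
G: has anchovy, so not vegetarian — reject

F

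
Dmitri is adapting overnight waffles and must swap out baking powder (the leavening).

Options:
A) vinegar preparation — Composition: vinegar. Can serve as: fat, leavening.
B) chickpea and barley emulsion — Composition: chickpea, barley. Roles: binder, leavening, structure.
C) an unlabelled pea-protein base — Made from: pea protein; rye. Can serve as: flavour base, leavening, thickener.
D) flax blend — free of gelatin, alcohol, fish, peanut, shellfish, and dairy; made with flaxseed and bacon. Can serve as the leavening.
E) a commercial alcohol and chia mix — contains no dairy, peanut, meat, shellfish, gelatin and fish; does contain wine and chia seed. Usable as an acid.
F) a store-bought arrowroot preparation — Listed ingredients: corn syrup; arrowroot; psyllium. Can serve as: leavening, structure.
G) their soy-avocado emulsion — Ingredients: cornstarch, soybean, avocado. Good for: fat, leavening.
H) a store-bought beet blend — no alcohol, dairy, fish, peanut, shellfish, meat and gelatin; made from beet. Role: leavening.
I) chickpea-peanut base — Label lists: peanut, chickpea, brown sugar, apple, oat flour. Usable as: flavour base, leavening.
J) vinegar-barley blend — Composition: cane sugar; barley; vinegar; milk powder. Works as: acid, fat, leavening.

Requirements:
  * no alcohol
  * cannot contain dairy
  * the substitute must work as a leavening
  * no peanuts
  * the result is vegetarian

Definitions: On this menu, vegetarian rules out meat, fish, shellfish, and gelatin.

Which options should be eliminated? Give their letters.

D, E, I, J

A: only vinegar; none excluded — OK
B: every rule checks out — keep
C: vegetarian, no peanut — valid
D: has bacon, so not vegetarian — out
E: not usable as a leavening; has wine, so not alcohol-free — no
F: all constraints satisfied — valid
G: only cornstarch, soybean, and avocado; none excluded — OK
H: vegetarian, no alcohol — OK
I: has peanut, so not peanut-free — no
J: has milk powder, so not dairy-free — reject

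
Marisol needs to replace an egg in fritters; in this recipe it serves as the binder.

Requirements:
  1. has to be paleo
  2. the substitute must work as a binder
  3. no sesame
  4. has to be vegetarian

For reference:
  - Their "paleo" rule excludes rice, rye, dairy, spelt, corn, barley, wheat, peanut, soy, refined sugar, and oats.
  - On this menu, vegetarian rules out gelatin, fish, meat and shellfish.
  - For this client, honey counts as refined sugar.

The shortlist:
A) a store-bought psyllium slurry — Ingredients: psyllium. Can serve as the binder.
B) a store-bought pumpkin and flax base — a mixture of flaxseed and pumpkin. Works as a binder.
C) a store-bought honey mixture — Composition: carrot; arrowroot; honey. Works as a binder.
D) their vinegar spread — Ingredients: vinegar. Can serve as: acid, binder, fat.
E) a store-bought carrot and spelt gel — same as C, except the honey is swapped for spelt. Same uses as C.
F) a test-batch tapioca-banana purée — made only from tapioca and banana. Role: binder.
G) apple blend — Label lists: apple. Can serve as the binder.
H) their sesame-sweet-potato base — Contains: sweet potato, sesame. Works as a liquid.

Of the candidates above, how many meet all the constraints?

5

A: nothing on the exclusion list — keep
B: every rule checks out — OK
C: has honey, so not paleo — no
D: works as a binder, no sesame, paleo — OK
E: has spelt, so not paleo — reject
F: paleo, vegetarian — valid
G: only apple; none excluded — keep
H: not usable as a binder; has sesame, so not sesame-free — out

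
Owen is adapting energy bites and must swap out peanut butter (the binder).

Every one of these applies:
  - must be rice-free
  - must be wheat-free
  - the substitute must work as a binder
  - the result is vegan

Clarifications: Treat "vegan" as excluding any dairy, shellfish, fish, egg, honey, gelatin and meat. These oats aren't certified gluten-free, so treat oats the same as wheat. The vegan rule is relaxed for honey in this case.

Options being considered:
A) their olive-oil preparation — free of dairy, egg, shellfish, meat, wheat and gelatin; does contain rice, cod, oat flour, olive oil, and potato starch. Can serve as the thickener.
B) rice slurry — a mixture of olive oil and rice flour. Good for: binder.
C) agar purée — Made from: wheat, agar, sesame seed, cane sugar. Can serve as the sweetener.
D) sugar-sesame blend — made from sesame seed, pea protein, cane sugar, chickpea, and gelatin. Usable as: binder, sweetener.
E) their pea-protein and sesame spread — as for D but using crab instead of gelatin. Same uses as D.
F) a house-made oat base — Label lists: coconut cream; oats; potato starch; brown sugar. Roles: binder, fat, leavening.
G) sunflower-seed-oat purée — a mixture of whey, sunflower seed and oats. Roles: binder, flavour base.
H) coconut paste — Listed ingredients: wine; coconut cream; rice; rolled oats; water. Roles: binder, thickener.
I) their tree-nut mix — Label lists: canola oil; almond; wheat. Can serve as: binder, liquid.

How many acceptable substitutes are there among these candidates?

A: not usable as a binder; has cod, so not vegan (and 2 more) — reject
B: has rice flour, so not rice-free — no
C: not usable as a binder; has wheat, so not wheat-free — no
D: has gelatin, so not vegan — reject
E: has crab, so not vegan — reject
F: has oats, so not wheat-free — no
G: has whey, so not vegan; has oats, so not wheat-free — no
H: has rice, so not rice-free; has rolled oats, so not wheat-free — out
I: has wheat, so not wheat-free — reject

0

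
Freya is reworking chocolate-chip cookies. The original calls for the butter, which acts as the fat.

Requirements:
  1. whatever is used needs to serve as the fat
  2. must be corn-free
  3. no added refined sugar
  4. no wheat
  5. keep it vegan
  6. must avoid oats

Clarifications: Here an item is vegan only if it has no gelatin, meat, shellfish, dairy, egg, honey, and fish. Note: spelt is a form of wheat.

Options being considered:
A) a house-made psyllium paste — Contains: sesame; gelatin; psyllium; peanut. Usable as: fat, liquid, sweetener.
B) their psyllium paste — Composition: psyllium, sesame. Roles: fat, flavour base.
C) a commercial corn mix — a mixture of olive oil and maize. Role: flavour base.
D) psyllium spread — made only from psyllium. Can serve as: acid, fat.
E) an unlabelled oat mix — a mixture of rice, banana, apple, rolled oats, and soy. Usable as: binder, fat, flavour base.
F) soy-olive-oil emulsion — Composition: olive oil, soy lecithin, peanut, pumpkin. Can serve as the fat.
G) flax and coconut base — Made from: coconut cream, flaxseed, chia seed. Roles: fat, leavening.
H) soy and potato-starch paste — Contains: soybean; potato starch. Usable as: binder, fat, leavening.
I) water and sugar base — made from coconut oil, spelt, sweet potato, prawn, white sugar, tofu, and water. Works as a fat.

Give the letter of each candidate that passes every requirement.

B, D, F, G, H

A: has gelatin, so not vegan — no
B: only sesame and psyllium; none excluded — OK
C: not usable as a fat; has maize, so not corn-free — out
D: every rule checks out — keep
E: has rolled oats, so not oat-free — reject
F: wheat-free, no refined sugar — OK
G: every rule checks out — valid
H: works as a fat, no refined sugar, no oats — OK
I: has prawn, so not vegan; has spelt, so not wheat-free (and 1 more) — no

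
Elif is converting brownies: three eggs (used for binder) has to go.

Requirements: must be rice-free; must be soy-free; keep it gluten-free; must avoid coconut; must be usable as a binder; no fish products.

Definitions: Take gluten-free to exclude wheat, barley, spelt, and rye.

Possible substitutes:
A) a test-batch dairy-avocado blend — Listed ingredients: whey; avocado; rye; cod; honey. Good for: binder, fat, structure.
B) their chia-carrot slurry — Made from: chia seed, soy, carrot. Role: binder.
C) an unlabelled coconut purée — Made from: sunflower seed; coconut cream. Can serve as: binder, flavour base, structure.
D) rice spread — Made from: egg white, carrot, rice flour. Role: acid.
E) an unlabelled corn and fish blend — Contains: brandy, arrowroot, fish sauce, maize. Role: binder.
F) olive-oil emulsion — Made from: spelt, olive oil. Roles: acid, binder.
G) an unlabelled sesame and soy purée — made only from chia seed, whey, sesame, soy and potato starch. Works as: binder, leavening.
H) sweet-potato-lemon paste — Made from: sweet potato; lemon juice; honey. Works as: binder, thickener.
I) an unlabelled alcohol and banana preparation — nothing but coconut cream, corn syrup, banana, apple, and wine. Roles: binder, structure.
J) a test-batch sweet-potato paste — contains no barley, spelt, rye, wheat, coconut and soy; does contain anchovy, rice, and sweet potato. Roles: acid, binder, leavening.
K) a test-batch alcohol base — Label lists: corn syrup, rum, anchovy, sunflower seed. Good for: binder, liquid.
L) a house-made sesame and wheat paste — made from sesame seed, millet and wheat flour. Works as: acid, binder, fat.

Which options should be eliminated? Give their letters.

A, B, C, D, E, F, G, I, J, K, L

A: has rye, so not gluten-free; has cod, so not fish-free — out
B: has soy, so not soy-free — out
C: has coconut cream, so not coconut-free — out
D: not usable as a binder; has rice flour, so not rice-free — out
E: has fish sauce, so not fish-free — reject
F: has spelt, so not gluten-free — out
G: has soy, so not soy-free — no
H: only honey, lemon juice, and sweet potato; none excluded — valid
I: has coconut cream, so not coconut-free — reject
J: has rice, so not rice-free; has anchovy, so not fish-free — reject
K: has anchovy, so not fish-free — out
L: has wheat flour, so not gluten-free — out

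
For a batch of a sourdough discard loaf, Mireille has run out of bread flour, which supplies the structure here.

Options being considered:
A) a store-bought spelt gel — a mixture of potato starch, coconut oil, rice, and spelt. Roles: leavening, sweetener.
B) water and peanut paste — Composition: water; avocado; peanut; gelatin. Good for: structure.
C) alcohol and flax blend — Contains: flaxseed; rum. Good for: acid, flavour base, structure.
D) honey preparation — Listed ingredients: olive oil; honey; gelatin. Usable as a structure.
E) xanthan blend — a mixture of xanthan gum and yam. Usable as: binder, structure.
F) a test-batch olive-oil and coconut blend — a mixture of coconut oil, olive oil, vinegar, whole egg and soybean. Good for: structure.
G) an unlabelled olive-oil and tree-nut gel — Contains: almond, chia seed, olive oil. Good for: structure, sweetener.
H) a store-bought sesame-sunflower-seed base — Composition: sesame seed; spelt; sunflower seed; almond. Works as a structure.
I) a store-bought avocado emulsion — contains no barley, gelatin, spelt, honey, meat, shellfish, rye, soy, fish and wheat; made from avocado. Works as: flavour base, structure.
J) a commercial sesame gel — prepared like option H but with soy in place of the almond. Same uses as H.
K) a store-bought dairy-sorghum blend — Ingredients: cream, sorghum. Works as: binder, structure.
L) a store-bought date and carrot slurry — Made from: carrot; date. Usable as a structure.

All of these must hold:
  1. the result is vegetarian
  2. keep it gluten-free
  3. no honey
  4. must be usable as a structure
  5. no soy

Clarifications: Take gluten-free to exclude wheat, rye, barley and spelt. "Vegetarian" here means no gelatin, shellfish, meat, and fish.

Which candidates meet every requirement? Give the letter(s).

C, E, G, I, K, L

A: not usable as a structure; has spelt, so not gluten-free — reject
B: has gelatin, so not vegetarian — reject
C: only rum and flaxseed; none excluded — keep
D: has gelatin, so not vegetarian; has honey, so not honey-free — no
E: only yam and xanthan gum; none excluded — valid
F: has soybean, so not soy-free — reject
G: works as a structure, gluten-free, vegetarian — OK
H: has spelt, so not gluten-free — out
I: vegetarian, no soy — keep
J: has spelt, so not gluten-free; has soy, so not soy-free — reject
K: only cream and sorghum; none excluded — keep
L: only carrot and date; none excluded — keep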